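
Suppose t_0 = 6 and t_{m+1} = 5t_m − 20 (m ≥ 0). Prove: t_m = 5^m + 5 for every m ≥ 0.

Base case: t_0 = 6, and 5^0 + 5 = 1 + 5 = 6.
Assume t_k = 5^k + 5 for some k ≥ 0.
Then t_{k+1} = 5t_k − 20 = 5·(5^k + 5) − 20 = 5^{k+1} + 25 − 20 = 5^{k+1} + 5.
Hence t_m = 5^m + 5 for every m ≥ 0, by induction.

t_m = 5^m + 5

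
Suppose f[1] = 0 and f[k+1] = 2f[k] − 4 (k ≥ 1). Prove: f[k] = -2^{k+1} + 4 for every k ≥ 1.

Base case: f[1] = 0, and -2^{1+1} + 4 = -4 + 4 = 0.
Assume f[j] = -2^{j+1} + 4 for some j ≥ 1.
Then f[j+1] = 2f[j] − 4 = 2·(-2^{j+1} + 4) − 4 = -2^{j+2} + 8 − 4 = -2^{j+2} + 4.
This completes the inductive step, so f[k] = -2^{k+1} + 4 for all k ≥ 1.

f[k] = -2^{k+1} + 4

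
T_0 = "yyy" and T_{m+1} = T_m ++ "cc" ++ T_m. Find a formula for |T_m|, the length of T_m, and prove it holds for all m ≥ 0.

Claim: |T_m| = 5·2^m − 2.

Base case: |T_0| = 3, and 5·2^0 − 2 = 3.
Assume |T_r| = 5·2^r − 2.
Then |T_{r+1}| = |T_r| + 2 + |T_r| = 2|T_r| + 2 = 2(5·2^r − 2) + 2 = 5·2^{r+1} − 4 + 2 = 5·2^{r+1} − 2.
So the formula holds for r+1, and by induction |T_m| = 5·2^m − 2 for all m ≥ 0.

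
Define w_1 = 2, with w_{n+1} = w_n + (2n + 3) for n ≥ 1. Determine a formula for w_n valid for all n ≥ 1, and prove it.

Claim: w_n = n^2 + 2n − 1.

Base case: w_1 = 2, and 1^2 + 2·1 − 1 = 2.
Assume w_r = r^2 + 2r − 1.
Then w_{r+1} = w_r + (2r + 3) = (r^2 + 2r − 1) + (2r + 3) = r^2 + 4r + 2,
and (r+1)^2 + 2·(r+1) − 1 = r^2 + 4r + 2.
This completes the inductive step, so w_n = n^2 + 2n − 1 for all n ≥ 1.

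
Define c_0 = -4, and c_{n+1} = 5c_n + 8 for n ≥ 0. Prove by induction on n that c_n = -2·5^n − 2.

Base case: c_0 = -4, and -2·5^0 − 2 = -2 − 2 = -4.
Assume c_j = -2·5^j − 2 for some j ≥ 0.
Then c_{j+1} = 5c_j + 8 = 5·(-2·5^j − 2) + 8 = -10·5^j − 10 + 8 = -2·5^{j+1} − 2.
By induction, c_n = -2·5^n − 2 for all n ≥ 0.

c_n = -2·5^n − 2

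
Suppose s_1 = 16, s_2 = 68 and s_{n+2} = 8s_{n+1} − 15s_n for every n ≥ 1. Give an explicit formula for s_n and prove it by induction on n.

Claim: s_n = 2·3^n + 2·5^n.

Base cases: s_1 = 16 and 2·3^1 + 2·5^1 = 16; s_2 = 68 and 2·3^2 + 2·5^2 = 68.
Assume s_j = 2·3^j + 2·5^j for all 1 ≤ j ≤ m, where m ≥ 2.
Then s_{m+1} = 8s_m − 15s_{m−1} = 8·(2·3^m + 2·5^m) − 15·(2·3^{m−1} + 2·5^{m−1}) = 2·(8·3 − 15)3^{m−1} + 2·(8·5 − 15)5^{m−1} = 18·3^{m−1} + 50·5^{m−1} = 2·3^{m+1} + 2·5^{m+1}.
This completes the inductive step, so s_n = 2·3^n + 2·5^n for all n ≥ 1.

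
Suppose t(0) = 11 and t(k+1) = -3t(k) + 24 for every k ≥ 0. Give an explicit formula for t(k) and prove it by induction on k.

Claim: t(k) = 5·(-3)^k + 6.

Base case: t(0) = 11, and 5·(-3)^0 + 6 = 5 + 6 = 11.
Assume t(m) = 5·(-3)^m + 6 for some m ≥ 0.
Then t(m+1) = -3t(m) + 24 = -3·(5·(-3)^m + 6) + 24 = -15·(-3)^m − 18 + 24 = 5·(-3)^{m+1} + 6.
By induction, t(k) = 5·(-3)^k + 6 for all k ≥ 0.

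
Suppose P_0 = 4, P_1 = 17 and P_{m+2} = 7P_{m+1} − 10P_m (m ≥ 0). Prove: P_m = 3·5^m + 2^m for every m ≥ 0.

Base cases: P_0 = 4 and 3·5^0 + 2^0 = 4; P_1 = 17 and 3·5^1 + 2^1 = 17.
Assume P_j = 3·5^j + 2^j for all 0 ≤ j ≤ r, where r ≥ 1.
Then P_{r+1} = 7P_r − 10P_{r−1} = 7·(3·5^r + 2^r) − 10·(3·5^{r−1} + 2^{r−1}) = 3·(7·5 − 10)5^{r−1} + (7·2 − 10)2^{r−1} = 75·5^{r−1} + 4·2^{r−1} = 3·5^{r+1} + 2^{r+1}.
So the formula holds for r+1, and by strong induction P_m = 3·5^m + 2^m for all m ≥ 0.

P_m = 3·5^m + 2^m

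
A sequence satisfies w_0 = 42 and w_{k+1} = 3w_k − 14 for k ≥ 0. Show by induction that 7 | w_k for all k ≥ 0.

Base case: w_0 = 42 = 7·6, so 7 | w_0.
Assume 7 | w_m, so w_m = 7t for some integer t.
Then w_{m+1} = 3w_m − 14 = 3·(7t) − 14 = 7(3t − 2), so 7 | w_{m+1}.
This completes the inductive step, so 7 | w_k for all k ≥ 0.

7 | w_k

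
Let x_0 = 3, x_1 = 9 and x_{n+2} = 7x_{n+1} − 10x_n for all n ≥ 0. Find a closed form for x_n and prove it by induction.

Claim: x_n = 5^n + 2·2^n.

Base cases: x_0 = 3 and 5^0 + 2·2^0 = 3; x_1 = 9 and 5^1 + 2·2^1 = 9.
Assume x_j = 5^j + 2·2^j for all 0 ≤ j ≤ r, where r ≥ 1.
Then x_{r+1} = 7x_r − 10x_{r−1} = 7·(5^r + 2·2^r) − 10·(5^{r−1} + 2·2^{r−1}) = (7·5 − 10)5^{r−1} + 2·(7·2 − 10)2^{r−1} = 25·5^{r−1} + 8·2^{r−1} = 5^{r+1} + 2·2^{r+1}.
Hence x_n = 5^n + 2·2^n for every n ≥ 0, by strong induction.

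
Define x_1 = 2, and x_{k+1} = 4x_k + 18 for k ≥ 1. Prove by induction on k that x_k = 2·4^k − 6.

Base case: x_1 = 2, and 2·4^1 − 6 = 8 − 6 = 2.
Assume x_r = 2·4^r − 6 for some r ≥ 1.
Then x_{r+1} = 4x_r + 18 = 4·(2·4^r − 6) + 18 = 8·4^r − 24 + 18 = 2·4^{r+1} − 6.
Hence x_k = 2·4^k − 6 for every k ≥ 1, by induction.

x_k = 2·4^k − 6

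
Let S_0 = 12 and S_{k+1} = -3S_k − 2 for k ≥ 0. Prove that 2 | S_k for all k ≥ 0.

Base case: S_0 = 12 = 2·6, so 2 | S_0.
Assume 2 | S_j, so S_j = 2t for some integer t.
Then S_{j+1} = -3S_j − 2 = -3·(2t) − 2 = 2(-3t − 1), so 2 | S_{j+1}.
This completes the inductive step, so 2 | S_k for all k ≥ 0.

2 | S_k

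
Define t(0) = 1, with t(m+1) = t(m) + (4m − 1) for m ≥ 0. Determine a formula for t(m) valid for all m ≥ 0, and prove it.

Claim: t(m) = 2m^2 − 3m + 1.

Base case: t(0) = 1, and 2·0^2 − 3·0 + 1 = 1.
Assume t(r) = 2r^2 − 3r + 1.
Then t(r+1) = t(r) + (4r − 1) = (2r^2 − 3r + 1) + (4r − 1) = 2r^2 + r,
and 2·(r+1)^2 − 3·(r+1) + 1 = 2r^2 + r.
This completes the inductive step, so t(m) = 2m^2 − 3m + 1 for all m ≥ 0.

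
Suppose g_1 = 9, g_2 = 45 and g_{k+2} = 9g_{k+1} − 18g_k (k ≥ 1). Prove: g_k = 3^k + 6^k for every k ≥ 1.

Base cases: g_1 = 9 and 3^1 + 6^1 = 9; g_2 = 45 and 3^2 + 6^2 = 45.
Assume g_j = 3^j + 6^j for all 1 ≤ j ≤ m, where m ≥ 2.
Then g_{m+1} = 9g_m − 18g_{m−1} = 9·(3^m + 6^m) − 18·(3^{m−1} + 6^{m−1}) = (9·3 − 18)3^{m−1} + (9·6 − 18)6^{m−1} = 9·3^{m−1} + 36·6^{m−1} = 3^{m+1} + 6^{m+1}.
Hence g_k = 3^k + 6^k for every k ≥ 1, by strong induction.

g_k = 3^k + 6^k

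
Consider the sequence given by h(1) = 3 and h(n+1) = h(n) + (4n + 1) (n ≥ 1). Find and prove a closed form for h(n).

Claim: h(n) = 2n^2 − n + 2.

Base case: h(1) = 3, and 2·1^2 − 1 + 2 = 3.
Assume h(j) = 2j^2 − j + 2.
Then h(j+1) = h(j) + (4j + 1) = (2j^2 − j + 2) + (4j + 1) = 2j^2 + 3j + 3,
and 2·(j+1)^2 − (j+1) + 2 = 2j^2 + 3j + 3.
This completes the inductive step, so h(n) = 2n^2 − n + 2 for all n ≥ 1.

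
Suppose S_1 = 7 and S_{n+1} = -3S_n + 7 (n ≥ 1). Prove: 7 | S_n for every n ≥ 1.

Base case: S_1 = 7 = 7·1, so 7 | S_1.
Assume 7 | S_j, so S_j = 7t for some integer t.
Then S_{j+1} = -3S_j + 7 = -3·(7t) + 7 = 7(-3t + 1), so 7 | S_{j+1}.
So the property holds for j+1, and by induction 7 | S_n for all n ≥ 1.

7 | S_n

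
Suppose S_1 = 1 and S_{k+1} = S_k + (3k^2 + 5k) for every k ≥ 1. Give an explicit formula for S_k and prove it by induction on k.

Claim: S_k = k^3 + k^2 − 2k + 1.

Base case: S_1 = 1, and 1^3 + 1^2 − 2·1 + 1 = 1.
Assume S_j = j^3 + j^2 − 2j + 1.
Then S_{j+1} = S_j + (3j^2 + 5j) = (j^3 + j^2 − 2j + 1) + (3j^2 + 5j) = j^3 + 4j^2 + 3j + 1,
and (j+1)^3 + (j+1)^2 − 2·(j+1) + 1 = j^3 + 4j^2 + 3j + 1.
By induction, S_k = k^3 + k^2 − 2k + 1 for all k ≥ 1.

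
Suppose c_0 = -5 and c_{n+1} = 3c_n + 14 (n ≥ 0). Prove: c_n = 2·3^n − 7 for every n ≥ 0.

Base case: c_0 = -5, and 2·3^0 − 7 = 2 − 7 = -5.
Assume c_m = 2·3^m − 7 for some m ≥ 0.
Then c_{m+1} = 3c_m + 14 = 3·(2·3^m − 7) + 14 = 6·3^m − 21 + 14 = 2·3^{m+1} − 7.
Hence c_n = 2·3^n − 7 for every n ≥ 0, by induction.

c_n = 2·3^n − 7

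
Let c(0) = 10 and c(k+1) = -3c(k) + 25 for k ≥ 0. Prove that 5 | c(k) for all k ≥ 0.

Base case: c(0) = 10 = 5·2, so 5 | c(0).
Assume 5 | c(r), so c(r) = 5t for some integer t.
Then c(r+1) = -3c(r) + 25 = -3·(5t) + 25 = 5(-3t + 5), so 5 | c(r+1).
This completes the inductive step, so 5 | c(k) for all k ≥ 0.

5 | c(k)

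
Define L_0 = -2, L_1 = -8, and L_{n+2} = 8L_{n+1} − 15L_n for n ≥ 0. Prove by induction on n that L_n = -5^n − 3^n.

Base cases: L_0 = -2 and -5^0 − 3^0 = -2; L_1 = -8 and -5^1 − 3^1 = -8.
Assume L_j = -5^j − 3^j for all 0 ≤ j ≤ r, where r ≥ 1.
Then L_{r+1} = 8L_r − 15L_{r−1} = 8·(-5^r − 3^r) − 15·(-5^{r−1} − 3^{r−1}) = -(8·5 − 15)5^{r−1} − (8·3 − 15)3^{r−1} = -25·5^{r−1} − 9·3^{r−1} = -5^{r+1} − 3^{r+1}.
Hence L_n = -5^n − 3^n for every n ≥ 0, by strong induction.

L_n = -5^n − 3^n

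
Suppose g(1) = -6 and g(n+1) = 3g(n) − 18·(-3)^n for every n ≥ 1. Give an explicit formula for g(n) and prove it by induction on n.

Claim: g(n) = 3^n + 3·(-3)^n.

Base case: g(1) = -6, and 3^1 + 3·(-3)^1 = 3 − 9 = -6.
Assume g(m) = 3^m + 3·(-3)^m for some m ≥ 1.
Then g(m+1) = 3g(m) − 18·(-3)^m = 3·(3^m + 3·(-3)^m) − 18·(-3)^m = 3^{m+1} + 9·(-3)^m − 18·(-3)^m = 3^{m+1} − 9·(-3)^m = 3^{m+1} + 3·(-3)^{m+1}.
So the formula holds for m+1, and by induction g(n) = 3^n + 3·(-3)^n for all n ≥ 1.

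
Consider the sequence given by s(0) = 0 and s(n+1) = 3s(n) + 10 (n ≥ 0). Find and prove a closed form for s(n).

Claim: s(n) = 5·3^n − 5.

Base case: s(0) = 0, and 5·3^0 − 5 = 5 − 5 = 0.
Assume s(j) = 5·3^j − 5 for some j ≥ 0.
Then s(j+1) = 3s(j) + 10 = 3·(5·3^j − 5) + 10 = 15·3^j − 15 + 10 = 5·3^{j+1} − 5.
So the formula holds for j+1, and by induction s(n) = 5·3^n − 5 for all n ≥ 0.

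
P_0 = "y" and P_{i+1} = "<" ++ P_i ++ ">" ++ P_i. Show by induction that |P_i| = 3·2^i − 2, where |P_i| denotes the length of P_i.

Base case: |P_0| = 1, and 3·2^0 − 2 = 1.
Assume |P_j| = 3·2^j − 2.
Then |P_{j+1}| = 1 + |P_j| + 1 + |P_j| = 2|P_j| + 2 = 2(3·2^j − 2) + 2 = 3·2^{j+1} − 4 + 2 = 3·2^{j+1} − 2.
This completes the inductive step, so |P_i| = 3·2^i − 2 for all i ≥ 0.

|P_i| = 3·2^i − 2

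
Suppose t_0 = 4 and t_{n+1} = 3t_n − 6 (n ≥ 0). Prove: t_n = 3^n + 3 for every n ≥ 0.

Base case: t_0 = 4, and 3^0 + 3 = 1 + 3 = 4.
Assume t_m = 3^m + 3 for some m ≥ 0.
Then t_{m+1} = 3t_m − 6 = 3·(3^m + 3) − 6 = 3^{m+1} + 9 − 6 = 3^{m+1} + 3.
By induction, t_n = 3^n + 3 for all n ≥ 0.

t_n = 3^n + 3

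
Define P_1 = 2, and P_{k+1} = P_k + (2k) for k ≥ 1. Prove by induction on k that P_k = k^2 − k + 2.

Base case: P_1 = 2, and 1^2 − 1 + 2 = 2.
Assume P_m = m^2 − m + 2.
Then P_{m+1} = P_m + (2m) = (m^2 − m + 2) + (2m) = m^2 + m + 2,
and (m+1)^2 − (m+1) + 2 = m^2 + m + 2.
By induction, P_k = k^2 − k + 2 for all k ≥ 1.

P_k = k^2 − k + 2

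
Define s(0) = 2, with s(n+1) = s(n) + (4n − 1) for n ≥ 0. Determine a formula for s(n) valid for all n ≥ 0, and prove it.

Claim: s(n) = 2n^2 − 3n + 2.

Base case: s(0) = 2, and 2·0^2 − 3·0 + 2 = 2.
Assume s(r) = 2r^2 − 3r + 2.
Then s(r+1) = s(r) + (4r − 1) = (2r^2 − 3r + 2) + (4r − 1) = 2r^2 + r + 1,
and 2·(r+1)^2 − 3·(r+1) + 2 = 2r^2 + r + 1.
This completes the inductive step, so s(n) = 2n^2 − 3n + 2 for all n ≥ 0.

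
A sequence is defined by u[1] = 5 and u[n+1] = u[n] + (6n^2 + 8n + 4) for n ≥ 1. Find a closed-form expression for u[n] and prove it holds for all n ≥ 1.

Claim: u[n] = 2n^3 + n^2 + n + 1.

Base case: u[1] = 5, and 2·1^3 + 1^2 + 1 + 1 = 5.
Assume u[r] = 2r^3 + r^2 + r + 1.
Then u[r+1] = u[r] + (6r^2 + 8r + 4) = (2r^3 + r^2 + r + 1) + (6r^2 + 8r + 4) = 2r^3 + 7r^2 + 9r + 5,
and 2·(r+1)^3 + (r+1)^2 + (r+1) + 1 = 2r^3 + 7r^2 + 9r + 5.
By induction, u[n] = 2n^3 + n^2 + n + 1 for all n ≥ 1.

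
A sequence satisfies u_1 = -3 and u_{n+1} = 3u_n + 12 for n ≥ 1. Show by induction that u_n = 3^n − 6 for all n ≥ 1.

Base case: u_1 = -3, and 3^1 − 6 = 3 − 6 = -3.
Assume u_j = 3^j − 6 for some j ≥ 1.
Then u_{j+1} = 3u_j + 12 = 3·(3^j − 6) + 12 = 3^{j+1} − 18 + 12 = 3^{j+1} − 6.
So the formula holds for j+1, and by induction u_n = 3^n − 6 for all n ≥ 1.

u_n = 3^n − 6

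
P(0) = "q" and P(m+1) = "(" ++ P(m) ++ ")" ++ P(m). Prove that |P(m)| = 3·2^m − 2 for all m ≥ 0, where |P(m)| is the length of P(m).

Base case: |P(0)| = 1, and 3·2^0 − 2 = 1.
Assume |P(j)| = 3·2^j − 2.
Then |P(j+1)| = 1 + |P(j)| + 1 + |P(j)| = 2|P(j)| + 2 = 2(3·2^j − 2) + 2 = 3·2^{j+1} − 4 + 2 = 3·2^{j+1} − 2.
Hence |P(m)| = 3·2^m − 2 for every m ≥ 0, by induction.

|P(m)| = 3·2^m − 2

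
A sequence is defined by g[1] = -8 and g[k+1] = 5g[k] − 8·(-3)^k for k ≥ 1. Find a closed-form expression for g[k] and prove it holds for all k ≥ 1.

Claim: g[k] = -5^k + (-3)^k.

Base case: g[1] = -8, and -5^1 + (-3)^1 = -5 − 3 = -8.
Assume g[m] = -5^m + (-3)^m for some m ≥ 1.
Then g[m+1] = 5g[m] − 8·(-3)^m = 5·(-5^m + (-3)^m) − 8·(-3)^m = -5^{m+1} + 5·(-3)^m − 8·(-3)^m = -5^{m+1} − 3·(-3)^m = -5^{m+1} + (-3)^{m+1}.
So the formula holds for m+1, and by induction g[k] = -5^k + (-3)^k for all k ≥ 1.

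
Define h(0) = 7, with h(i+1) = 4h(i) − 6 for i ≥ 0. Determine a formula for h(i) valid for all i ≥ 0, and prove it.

Claim: h(i) = 5·4^i + 2.

Base case: h(0) = 7, and 5·4^0 + 2 = 5 + 2 = 7.
Assume h(r) = 5·4^r + 2 for some r ≥ 0.
Then h(r+1) = 4h(r) − 6 = 4·(5·4^r + 2) − 6 = 20·4^r + 8 − 6 = 5·4^{r+1} + 2.
By induction, h(i) = 5·4^i + 2 for all i ≥ 0.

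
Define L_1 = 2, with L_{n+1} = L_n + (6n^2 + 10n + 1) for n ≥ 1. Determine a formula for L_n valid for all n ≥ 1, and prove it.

Claim: L_n = 2n^3 + 2n^2 − 3n + 1.

Base case: L_1 = 2, and 2·1^3 + 2·1^2 − 3·1 + 1 = 2.
Assume L_m = 2m^3 + 2m^2 − 3m + 1.
Then L_{m+1} = L_m + (6m^2 + 10m + 1) = (2m^3 + 2m^2 − 3m + 1) + (6m^2 + 10m + 1) = 2m^3 + 8m^2 + 7m + 2,
and 2·(m+1)^3 + 2·(m+1)^2 − 3·(m+1) + 1 = 2m^3 + 8m^2 + 7m + 2.
Hence L_n = 2n^3 + 2n^2 − 3n + 1 for every n ≥ 1, by induction.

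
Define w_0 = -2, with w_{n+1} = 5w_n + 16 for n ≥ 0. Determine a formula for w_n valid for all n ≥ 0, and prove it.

Claim: w_n = 2·5^n − 4.

Base case: w_0 = -2, and 2·5^0 − 4 = 2 − 4 = -2.
Assume w_m = 2·5^m − 4 for some m ≥ 0.
Then w_{m+1} = 5w_m + 16 = 5·(2·5^m − 4) + 16 = 10·5^m − 20 + 16 = 2·5^{m+1} − 4.
By induction, w_n = 2·5^n − 4 for all n ≥ 0.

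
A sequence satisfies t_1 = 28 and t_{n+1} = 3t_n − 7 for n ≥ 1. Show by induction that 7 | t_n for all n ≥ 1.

Base case: t_1 = 28 = 7·4, so 7 | t_1.
Assume 7 | t_j, so t_j = 7s for some integer s.
Then t_{j+1} = 3t_j − 7 = 3·(7s) − 7 = 7(3s − 1), so 7 | t_{j+1}.
By induction, 7 | t_n for all n ≥ 1.

7 | t_n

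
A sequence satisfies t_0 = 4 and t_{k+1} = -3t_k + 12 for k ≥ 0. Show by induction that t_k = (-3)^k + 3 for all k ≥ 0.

Base case: t_0 = 4, and (-3)^0 + 3 = 1 + 3 = 4.
Assume t_m = (-3)^m + 3 for some m ≥ 0.
Then t_{m+1} = -3t_m + 12 = -3·((-3)^m + 3) + 12 = -3·(-3)^m − 9 + 12 = (-3)^{m+1} + 3.
Hence t_k = (-3)^k + 3 for every k ≥ 0, by induction.

t_k = (-3)^k + 3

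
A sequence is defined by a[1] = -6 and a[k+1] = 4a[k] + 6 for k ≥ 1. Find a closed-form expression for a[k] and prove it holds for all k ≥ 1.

Claim: a[k] = -4^k − 2.

Base case: a[1] = -6, and -4^1 − 2 = -4 − 2 = -6.
Assume a[m] = -4^m − 2 for some m ≥ 1.
Then a[m+1] = 4a[m] + 6 = 4·(-4^m − 2) + 6 = -4^{m+1} − 8 + 6 = -4^{m+1} − 2.
By induction, a[k] = -4^k − 2 for all k ≥ 1.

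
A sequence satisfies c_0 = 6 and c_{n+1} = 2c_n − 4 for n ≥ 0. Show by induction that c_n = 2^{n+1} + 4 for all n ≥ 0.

Base case: c_0 = 6, and 2^{0+1} + 4 = 2 + 4 = 6.
Assume c_r = 2^{r+1} + 4 for some r ≥ 0.
Then c_{r+1} = 2c_r − 4 = 2·(2^{r+1} + 4) − 4 = 2^{r+2} + 8 − 4 = 2^{r+2} + 4.
Hence c_n = 2^{n+1} + 4 for every n ≥ 0, by induction.

c_n = 2^{n+1} + 4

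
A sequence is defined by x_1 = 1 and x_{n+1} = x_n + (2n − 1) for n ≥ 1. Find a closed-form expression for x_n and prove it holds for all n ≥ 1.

Claim: x_n = n^2 − 2n + 2.

Base case: x_1 = 1, and 1^2 − 2·1 + 2 = 1.
Assume x_k = k^2 − 2k + 2.
Then x_{k+1} = x_k + (2k − 1) = (k^2 − 2k + 2) + (2k − 1) = k^2 + 1,
and (k+1)^2 − 2·(k+1) + 2 = k^2 + 1.
This completes the inductive step, so x_n = n^2 − 2n + 2 for all n ≥ 1.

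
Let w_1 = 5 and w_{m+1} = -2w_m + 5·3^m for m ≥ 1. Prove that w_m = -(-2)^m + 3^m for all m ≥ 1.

Base case: w_1 = 5, and -(-2)^1 + 3^1 = 2 + 3 = 5.
Assume w_k = -(-2)^k + 3^k for some k ≥ 1.
Then w_{k+1} = -2w_k + 5·3^k = -2·(-(-2)^k + 3^k) + 5·3^k = -(-2)^{k+1} − 2·3^k + 5·3^k = -(-2)^{k+1} + 3·3^k = -(-2)^{k+1} + 3^{k+1}.
This completes the inductive step, so w_m = -(-2)^m + 3^m for all m ≥ 1.

w_m = -(-2)^m + 3^m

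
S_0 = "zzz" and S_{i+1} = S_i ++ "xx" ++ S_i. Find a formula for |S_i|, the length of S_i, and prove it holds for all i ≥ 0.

Claim: |S_i| = 5·2^i − 2.

Base case: |S_0| = 3, and 5·2^0 − 2 = 3.
Assume |S_j| = 5·2^j − 2.
Then |S_{j+1}| = |S_j| + 2 + |S_j| = 2|S_j| + 2 = 2(5·2^j − 2) + 2 = 5·2^{j+1} − 4 + 2 = 5·2^{j+1} − 2.
Hence |S_i| = 5·2^i − 2 for every i ≥ 0, by induction.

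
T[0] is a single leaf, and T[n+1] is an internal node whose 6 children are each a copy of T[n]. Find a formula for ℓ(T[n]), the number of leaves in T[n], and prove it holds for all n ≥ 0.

Claim: ℓ(T[n]) = 6^n.

Base case: ℓ(T[0]) = 1, and 6^0 = 1.
Assume ℓ(T[r]) = 6^r.
Then ℓ(T[r+1]) = 6·ℓ(T[r]) = 6·6^r = 6^{r+1}.
This completes the inductive step, so ℓ(T[n]) = 6^n for all n ≥ 0.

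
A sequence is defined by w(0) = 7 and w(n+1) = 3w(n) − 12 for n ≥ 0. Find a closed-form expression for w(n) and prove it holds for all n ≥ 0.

Claim: w(n) = 3^n + 6.

Base case: w(0) = 7, and 3^0 + 6 = 1 + 6 = 7.
Assume w(r) = 3^r + 6 for some r ≥ 0.
Then w(r+1) = 3w(r) − 12 = 3·(3^r + 6) − 12 = 3^{r+1} + 18 − 12 = 3^{r+1} + 6.
So the formula holds for r+1, and by induction w(n) = 3^n + 6 for all n ≥ 0.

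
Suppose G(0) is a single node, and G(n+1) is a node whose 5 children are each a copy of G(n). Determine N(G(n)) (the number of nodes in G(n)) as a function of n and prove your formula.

Claim: N(G(n)) = (5^{n+1} − 1)/4.

Base case: N(G(0)) = 1, and (5^{0+1} − 1)/4 = 1.
Assume N(G(k)) = (5^{k+1} − 1)/4.
Then N(G(k+1)) = 1 + 5N(G(k)) = 1 + 5·(5^{k+1} − 1)/4 = 1 + (5^{k+2} − 5)/4 = (4 + 5^{k+2} − 5)/4 = (5^{k+2} − 1)/4.
By induction, N(G(n)) = (5^{n+1} − 1)/4 for all n ≥ 0.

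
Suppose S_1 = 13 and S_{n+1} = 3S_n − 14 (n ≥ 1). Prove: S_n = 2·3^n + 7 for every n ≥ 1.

Base case: S_1 = 13, and 2·3^1 + 7 = 6 + 7 = 13.
Assume S_r = 2·3^r + 7 for some r ≥ 1.
Then S_{r+1} = 3S_r − 14 = 3·(2·3^r + 7) − 14 = 6·3^r + 21 − 14 = 2·3^{r+1} + 7.
By induction, S_n = 2·3^n + 7 for all n ≥ 1.

S_n = 2·3^n + 7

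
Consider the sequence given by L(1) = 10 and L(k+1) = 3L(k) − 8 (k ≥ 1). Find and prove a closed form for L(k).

Claim: L(k) = 2·3^k + 4.

Base case: L(1) = 10, and 2·3^1 + 4 = 6 + 4 = 10.
Assume L(m) = 2·3^m + 4 for some m ≥ 1.
Then L(m+1) = 3L(m) − 8 = 3·(2·3^m + 4) − 8 = 6·3^m + 12 − 8 = 2·3^{m+1} + 4.
By induction, L(k) = 2·3^k + 4 for all k ≥ 1.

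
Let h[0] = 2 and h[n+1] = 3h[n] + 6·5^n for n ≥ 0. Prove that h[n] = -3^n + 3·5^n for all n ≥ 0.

Base case: h[0] = 2, and -3^0 + 3·5^0 = -1 + 3 = 2.
Assume h[j] = -3^j + 3·5^j for some j ≥ 0.
Then h[j+1] = 3h[j] + 6·5^j = 3·(-3^j + 3·5^j) + 6·5^j = -3^{j+1} + 9·5^j + 6·5^j = -3^{j+1} + 15·5^j = -3^{j+1} + 3·5^{j+1}.
This completes the inductive step, so h[n] = -3^n + 3·5^n for all n ≥ 0.

h[n] = -3^n + 3·5^n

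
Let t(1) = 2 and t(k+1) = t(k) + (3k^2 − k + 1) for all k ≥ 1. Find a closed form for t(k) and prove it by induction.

Claim: t(k) = k^3 − 2k^2 + 2k + 1.

Base case: t(1) = 2, and 1^3 − 2·1^2 + 2·1 + 1 = 2.
Assume t(m) = m^3 − 2m^2 + 2m + 1.
Then t(m+1) = t(m) + (3m^2 − m + 1) = (m^3 − 2m^2 + 2m + 1) + (3m^2 − m + 1) = m^3 + m^2 + m + 2,
and (m+1)^3 − 2·(m+1)^2 + 2·(m+1) + 1 = m^3 + m^2 + m + 2.
This completes the inductive step, so t(k) = k^3 − 2k^2 + 2k + 1 for all k ≥ 1.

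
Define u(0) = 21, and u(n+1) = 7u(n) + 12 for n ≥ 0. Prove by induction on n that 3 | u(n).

Base case: u(0) = 21 = 3·7, so 3 | u(0).
Assume 3 | u(m), so u(m) = 3t for some integer t.
Then u(m+1) = 7u(m) + 12 = 7·(3t) + 12 = 3(7t + 4), so 3 | u(m+1).
This completes the inductive step, so 3 | u(n) for all n ≥ 0.

3 | u(n)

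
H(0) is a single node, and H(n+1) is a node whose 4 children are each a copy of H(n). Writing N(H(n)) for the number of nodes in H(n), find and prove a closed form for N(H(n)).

Claim: N(H(n)) = (4^{n+1} − 1)/3.

Base case: N(H(0)) = 1, and (4^{0+1} − 1)/3 = 1.
Assume N(H(m)) = (4^{m+1} − 1)/3.
Then N(H(m+1)) = 1 + 4N(H(m)) = 1 + 4·(4^{m+1} − 1)/3 = 1 + (4^{m+2} − 4)/3 = (3 + 4^{m+2} − 4)/3 = (4^{m+2} − 1)/3.
By induction, N(H(n)) = (4^{n+1} − 1)/3 for all n ≥ 0.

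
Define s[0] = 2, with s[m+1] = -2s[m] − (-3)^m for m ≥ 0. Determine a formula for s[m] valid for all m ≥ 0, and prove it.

Claim: s[m] = (-2)^m + (-3)^m.

Base case: s[0] = 2, and (-2)^0 + (-3)^0 = 1 + 1 = 2.
Assume s[j] = (-2)^j + (-3)^j for some j ≥ 0.
Then s[j+1] = -2s[j] − (-3)^j = -2·((-2)^j + (-3)^j) − (-3)^j = (-2)^{j+1} − 2·(-3)^j − (-3)^j = (-2)^{j+1} − 3·(-3)^j = (-2)^{j+1} + (-3)^{j+1}.
This completes the inductive step, so s[m] = (-2)^m + (-3)^m for all m ≥ 0.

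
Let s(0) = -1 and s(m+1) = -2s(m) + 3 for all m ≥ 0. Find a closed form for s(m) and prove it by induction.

Claim: s(m) = -2·(-2)^m + 1.

Base case: s(0) = -1, and -2·(-2)^0 + 1 = -2 + 1 = -1.
Assume s(j) = -2·(-2)^j + 1 for some j ≥ 0.
Then s(j+1) = -2s(j) + 3 = -2·(-2·(-2)^j + 1) + 3 = 4·(-2)^j − 2 + 3 = -2·(-2)^{j+1} + 1.
Hence s(m) = -2·(-2)^m + 1 for every m ≥ 0, by induction.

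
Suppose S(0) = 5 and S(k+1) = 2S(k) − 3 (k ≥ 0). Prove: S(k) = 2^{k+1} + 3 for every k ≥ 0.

Base case: S(0) = 5, and 2^{0+1} + 3 = 2 + 3 = 5.
Assume S(r) = 2^{r+1} + 3 for some r ≥ 0.
Then S(r+1) = 2S(r) − 3 = 2·(2^{r+1} + 3) − 3 = 2^{r+2} + 6 − 3 = 2^{r+2} + 3.
By induction, S(k) = 2^{k+1} + 3 for all k ≥ 0.

S(k) = 2^{k+1} + 3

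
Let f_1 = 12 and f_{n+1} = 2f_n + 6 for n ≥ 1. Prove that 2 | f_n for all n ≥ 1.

Base case: f_1 = 12 = 2·6, so 2 | f_1.
Assume 2 | f_m, so f_m = 2t for some integer t.
Then f_{m+1} = 2f_m + 6 = 2·(2t) + 6 = 2(2t + 3), so 2 | f_{m+1}.
So the property holds for m+1, and by induction 2 | f_n for all n ≥ 1.

2 | f_n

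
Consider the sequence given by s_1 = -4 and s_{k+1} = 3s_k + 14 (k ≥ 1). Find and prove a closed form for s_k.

Claim: s_k = 3^k − 7.

Base case: s_1 = -4, and 3^1 − 7 = 3 − 7 = -4.
Assume s_r = 3^r − 7 for some r ≥ 1.
Then s_{r+1} = 3s_r + 14 = 3·(3^r − 7) + 14 = 3^{r+1} − 21 + 14 = 3^{r+1} − 7.
By induction, s_k = 3^k − 7 for all k ≥ 1.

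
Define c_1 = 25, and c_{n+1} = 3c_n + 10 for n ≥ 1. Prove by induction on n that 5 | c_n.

Base case: c_1 = 25 = 5·5, so 5 | c_1.
Assume 5 | c_m, so c_m = 5t for some integer t.
Then c_{m+1} = 3c_m + 10 = 3·(5t) + 10 = 5(3t + 2), so 5 | c_{m+1}.
So the property holds for m+1, and by induction 5 | c_n for all n ≥ 1.

5 | c_n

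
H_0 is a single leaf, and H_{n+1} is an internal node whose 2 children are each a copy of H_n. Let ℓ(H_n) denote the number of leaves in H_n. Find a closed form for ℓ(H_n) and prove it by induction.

Claim: ℓ(H_n) = 2^n.

Base case: ℓ(H_0) = 1, and 2^0 = 1.
Assume ℓ(H_r) = 2^r.
Then ℓ(H_{r+1}) = 2·ℓ(H_r) = 2·2^r = 2^{r+1}.
So the formula holds for r+1, and by induction ℓ(H_n) = 2^n for all n ≥ 0.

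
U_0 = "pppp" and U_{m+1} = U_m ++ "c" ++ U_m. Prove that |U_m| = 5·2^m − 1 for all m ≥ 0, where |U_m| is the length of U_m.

Base case: |U_0| = 4, and 5·2^0 − 1 = 4.
Assume |U_k| = 5·2^k − 1.
Then |U_{k+1}| = |U_k| + 1 + |U_k| = 2|U_k| + 1 = 2(5·2^k − 1) + 1 = 5·2^{k+1} − 2 + 1 = 5·2^{k+1} − 1.
So the formula holds for k+1, and by induction |U_m| = 5·2^m − 1 for all m ≥ 0.

|U_m| = 5·2^m − 1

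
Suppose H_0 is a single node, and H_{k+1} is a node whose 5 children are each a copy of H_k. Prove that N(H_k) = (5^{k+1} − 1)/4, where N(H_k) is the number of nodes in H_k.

Base case: N(H_0) = 1, and (5^{0+1} − 1)/4 = 1.
Assume N(H_j) = (5^{j+1} − 1)/4.
Then N(H_{j+1}) = 1 + 5N(H_j) = 1 + 5·(5^{j+1} − 1)/4 = 1 + (5^{j+2} − 5)/4 = (4 + 5^{j+2} − 5)/4 = (5^{j+2} − 1)/4.
So the formula holds for j+1, and by induction N(H_k) = (5^{k+1} − 1)/4 for all k ≥ 0.

N(H_k) = (5^{k+1} − 1)/4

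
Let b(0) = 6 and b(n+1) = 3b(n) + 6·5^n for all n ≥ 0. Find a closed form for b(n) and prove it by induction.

Claim: b(n) = 3·3^n + 3·5^n.

Base case: b(0) = 6, and 3·3^0 + 3·5^0 = 3 + 3 = 6.
Assume b(r) = 3·3^r + 3·5^r for some r ≥ 0.
Then b(r+1) = 3b(r) + 6·5^r = 3·(3·3^r + 3·5^r) + 6·5^r = 3·3^{r+1} + 9·5^r + 6·5^r = 3·3^{r+1} + 15·5^r = 3·3^{r+1} + 3·5^{r+1}.
So the formula holds for r+1, and by induction b(n) = 3·3^n + 3·5^n for all n ≥ 0.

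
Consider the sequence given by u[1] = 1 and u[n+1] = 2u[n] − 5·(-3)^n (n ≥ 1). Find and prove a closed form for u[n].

Claim: u[n] = 2·2^n + (-3)^n.

Base case: u[1] = 1, and 2·2^1 + (-3)^1 = 4 − 3 = 1.
Assume u[r] = 2·2^r + (-3)^r for some r ≥ 1.
Then u[r+1] = 2u[r] − 5·(-3)^r = 2·(2·2^r + (-3)^r) − 5·(-3)^r = 2·2^{r+1} + 2·(-3)^r − 5·(-3)^r = 2·2^{r+1} − 3·(-3)^r = 2·2^{r+1} + (-3)^{r+1}.
Hence u[n] = 2·2^n + (-3)^n for every n ≥ 1, by induction.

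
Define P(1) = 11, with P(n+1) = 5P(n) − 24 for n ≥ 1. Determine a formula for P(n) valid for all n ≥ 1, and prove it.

Claim: P(n) = 5^n + 6.

Base case: P(1) = 11, and 5^1 + 6 = 5 + 6 = 11.
Assume P(m) = 5^m + 6 for some m ≥ 1.
Then P(m+1) = 5P(m) − 24 = 5·(5^m + 6) − 24 = 5^{m+1} + 30 − 24 = 5^{m+1} + 6.
This completes the inductive step, so P(n) = 5^n + 6 for all n ≥ 1.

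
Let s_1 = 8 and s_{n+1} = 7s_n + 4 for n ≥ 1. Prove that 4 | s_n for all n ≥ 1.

Base case: s_1 = 8 = 4·2, so 4 | s_1.
Assume 4 | s_m, so s_m = 4t for some integer t.
Then s_{m+1} = 7s_m + 4 = 7·(4t) + 4 = 4(7t + 1), so 4 | s_{m+1}.
By induction, 4 | s_n for all n ≥ 1.

4 | s_n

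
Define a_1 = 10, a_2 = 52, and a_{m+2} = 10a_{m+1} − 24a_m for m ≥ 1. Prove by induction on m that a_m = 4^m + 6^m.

Base cases: a_1 = 10 and 4^1 + 6^1 = 10; a_2 = 52 and 4^2 + 6^2 = 52.
Assume a_i = 4^i + 6^i for all 1 ≤ i ≤ j, where j ≥ 2.
Then a_{j+1} = 10a_j − 24a_{j−1} = 10·(4^j + 6^j) − 24·(4^{j−1} + 6^{j−1}) = (10·4 − 24)4^{j−1} + (10·6 − 24)6^{j−1} = 16·4^{j−1} + 36·6^{j−1} = 4^{j+1} + 6^{j+1}.
So the formula holds for j+1, and by strong induction a_m = 4^m + 6^m for all m ≥ 1.

a_m = 4^m + 6^m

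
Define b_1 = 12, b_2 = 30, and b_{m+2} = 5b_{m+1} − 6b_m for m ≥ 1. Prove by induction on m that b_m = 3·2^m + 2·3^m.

Base cases: b_1 = 12 and 3·2^1 + 2·3^1 = 12; b_2 = 30 and 3·2^2 + 2·3^2 = 30.
Assume b_i = 3·2^i + 2·3^i for all 1 ≤ i ≤ j, where j ≥ 2.
Then b_{j+1} = 5b_j − 6b_{j−1} = 5·(3·2^j + 2·3^j) − 6·(3·2^{j−1} + 2·3^{j−1}) = 3·(5·2 − 6)2^{j−1} + 2·(5·3 − 6)3^{j−1} = 12·2^{j−1} + 18·3^{j−1} = 3·2^{j+1} + 2·3^{j+1}.
Hence b_m = 3·2^m + 2·3^m for every m ≥ 1, by strong induction.

b_m = 3·2^m + 2·3^m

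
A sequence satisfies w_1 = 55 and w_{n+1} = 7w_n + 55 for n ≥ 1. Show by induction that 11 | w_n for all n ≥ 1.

Base case: w_1 = 55 = 11·5, so 11 | w_1.
Assume 11 | w_k, so w_k = 11t for some integer t.
Then w_{k+1} = 7w_k + 55 = 7·(11t) + 55 = 11(7t + 5), so 11 | w_{k+1}.
Hence 11 | w_n for every n ≥ 1, by induction.

11 | w_n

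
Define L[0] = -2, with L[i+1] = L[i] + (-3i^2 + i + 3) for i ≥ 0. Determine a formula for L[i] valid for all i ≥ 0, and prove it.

Claim: L[i] = -i^3 + 2i^2 + 2i − 2.

Base case: L[0] = -2, and -0^3 + 2·0^2 + 2·0 − 2 = -2.
Assume L[r] = -r^3 + 2r^2 + 2r − 2.
Then L[r+1] = L[r] + (-3r^2 + r + 3) = (-r^3 + 2r^2 + 2r − 2) + (-3r^2 + r + 3) = -r^3 − r^2 + 3r + 1,
and -(r+1)^3 + 2·(r+1)^2 + 2·(r+1) − 2 = -r^3 − r^2 + 3r + 1.
By induction, L[i] = -i^3 + 2i^2 + 2i − 2 for all i ≥ 0.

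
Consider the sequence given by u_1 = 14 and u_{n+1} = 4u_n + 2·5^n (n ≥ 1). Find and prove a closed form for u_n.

Claim: u_n = 4^n + 2·5^n.

Base case: u_1 = 14, and 4^1 + 2·5^1 = 4 + 10 = 14.
Assume u_j = 4^j + 2·5^j for some j ≥ 1.
Then u_{j+1} = 4u_j + 2·5^j = 4·(4^j + 2·5^j) + 2·5^j = 4^{j+1} + 8·5^j + 2·5^j = 4^{j+1} + 10·5^j = 4^{j+1} + 2·5^{j+1}.
Hence u_n = 4^n + 2·5^n for every n ≥ 1, by induction.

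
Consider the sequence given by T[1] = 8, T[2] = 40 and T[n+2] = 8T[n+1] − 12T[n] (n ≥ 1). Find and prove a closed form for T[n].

Claim: T[n] = 6^n + 2^n.

Base cases: T[1] = 8 and 6^1 + 2^1 = 8; T[2] = 40 and 6^2 + 2^2 = 40.
Assume T[j] = 6^j + 2^j for all 1 ≤ j ≤ k, where k ≥ 2.
Then T[k+1] = 8T[k] − 12T[k−1] = 8·(6^k + 2^k) − 12·(6^{k−1} + 2^{k−1}) = (8·6 − 12)6^{k−1} + (8·2 − 12)2^{k−1} = 36·6^{k−1} + 4·2^{k−1} = 6^{k+1} + 2^{k+1}.
By strong induction, T[n] = 6^n + 2^n for all n ≥ 1.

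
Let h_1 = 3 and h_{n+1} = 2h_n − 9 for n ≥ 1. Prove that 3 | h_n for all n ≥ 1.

Base case: h_1 = 3 = 3·1, so 3 | h_1.
Assume 3 | h_j, so h_j = 3t for some integer t.
Then h_{j+1} = 2h_j − 9 = 2·(3t) − 9 = 3(2t − 3), so 3 | h_{j+1}.
Hence 3 | h_n for every n ≥ 1, by induction.

3 | h_n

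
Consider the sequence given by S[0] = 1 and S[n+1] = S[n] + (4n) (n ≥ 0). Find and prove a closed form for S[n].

Claim: S[n] = 2n^2 − 2n + 1.

Base case: S[0] = 1, and 2·0^2 − 2·0 + 1 = 1.
Assume S[m] = 2m^2 − 2m + 1.
Then S[m+1] = S[m] + (4m) = (2m^2 − 2m + 1) + (4m) = 2m^2 + 2m + 1,
and 2·(m+1)^2 − 2·(m+1) + 1 = 2m^2 + 2m + 1.
Hence S[n] = 2n^2 − 2n + 1 for every n ≥ 0, by induction.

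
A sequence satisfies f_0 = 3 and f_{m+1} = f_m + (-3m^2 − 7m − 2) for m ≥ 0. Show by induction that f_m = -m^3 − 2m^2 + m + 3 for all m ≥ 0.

Base case: f_0 = 3, and -0^3 − 2·0^2 + 0 + 3 = 3.
Assume f_r = -r^3 − 2r^2 + r + 3.
Then f_{r+1} = f_r + (-3r^2 − 7r − 2) = (-r^3 − 2r^2 + r + 3) + (-3r^2 − 7r − 2) = -r^3 − 5r^2 − 6r + 1,
and -(r+1)^3 − 2·(r+1)^2 + (r+1) + 3 = -r^3 − 5r^2 − 6r + 1.
Hence f_m = -m^3 − 2m^2 + m + 3 for every m ≥ 0, by induction.

f_m = -m^3 − 2m^2 + m + 3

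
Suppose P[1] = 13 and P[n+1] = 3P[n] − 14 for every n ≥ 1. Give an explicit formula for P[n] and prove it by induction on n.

Claim: P[n] = 2·3^n + 7.

Base case: P[1] = 13, and 2·3^1 + 7 = 6 + 7 = 13.
Assume P[m] = 2·3^m + 7 for some m ≥ 1.
Then P[m+1] = 3P[m] − 14 = 3·(2·3^m + 7) − 14 = 6·3^m + 21 − 14 = 2·3^{m+1} + 7.
Hence P[n] = 2·3^n + 7 for every n ≥ 1, by induction.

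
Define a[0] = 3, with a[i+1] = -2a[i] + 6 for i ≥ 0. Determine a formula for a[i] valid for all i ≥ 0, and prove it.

Claim: a[i] = (-2)^i + 2.

Base case: a[0] = 3, and (-2)^0 + 2 = 1 + 2 = 3.
Assume a[k] = (-2)^k + 2 for some k ≥ 0.
Then a[k+1] = -2a[k] + 6 = -2·((-2)^k + 2) + 6 = -2·(-2)^k − 4 + 6 = (-2)^{k+1} + 2.
So the formula holds for k+1, and by induction a[i] = (-2)^i + 2 for all i ≥ 0.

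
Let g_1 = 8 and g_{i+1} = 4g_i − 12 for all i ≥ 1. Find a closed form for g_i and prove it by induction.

Claim: g_i = 4^i + 4.

Base case: g_1 = 8, and 4^1 + 4 = 4 + 4 = 8.
Assume g_k = 4^k + 4 for some k ≥ 1.
Then g_{k+1} = 4g_k − 12 = 4·(4^k + 4) − 12 = 4^{k+1} + 16 − 12 = 4^{k+1} + 4.
By induction, g_i = 4^i + 4 for all i ≥ 1.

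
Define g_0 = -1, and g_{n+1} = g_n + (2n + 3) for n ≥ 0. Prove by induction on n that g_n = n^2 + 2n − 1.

Base case: g_0 = -1, and 0^2 + 2·0 − 1 = -1.
Assume g_m = m^2 + 2m − 1.
Then g_{m+1} = g_m + (2m + 3) = (m^2 + 2m − 1) + (2m + 3) = m^2 + 4m + 2,
and (m+1)^2 + 2·(m+1) − 1 = m^2 + 4m + 2.
This completes the inductive step, so g_n = n^2 + 2n − 1 for all n ≥ 0.

g_n = n^2 + 2n − 1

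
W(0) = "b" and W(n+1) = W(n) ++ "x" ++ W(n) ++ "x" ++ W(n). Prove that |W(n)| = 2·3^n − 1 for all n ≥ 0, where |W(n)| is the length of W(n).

Base case: |W(0)| = 1, and 2·3^0 − 1 = 1.
Assume |W(k)| = 2·3^k − 1.
Then |W(k+1)| = 3|W(k)| + 2 = 3(2·3^k − 1) + 2 = 2·3^{k+1} − 3 + 2 = 2·3^{k+1} − 1.
So the formula holds for k+1, and by induction |W(n)| = 2·3^n − 1 for all n ≥ 0.

|W(n)| = 2·3^n − 1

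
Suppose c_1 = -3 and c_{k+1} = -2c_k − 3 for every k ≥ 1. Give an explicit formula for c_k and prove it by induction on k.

Claim: c_k = (-2)^k − 1.

Base case: c_1 = -3, and (-2)^1 − 1 = -2 − 1 = -3.
Assume c_r = (-2)^r − 1 for some r ≥ 1.
Then c_{r+1} = -2c_r − 3 = -2·((-2)^r − 1) − 3 = -2·(-2)^r + 2 − 3 = (-2)^{r+1} − 1.
By induction, c_k = (-2)^k − 1 for all k ≥ 1.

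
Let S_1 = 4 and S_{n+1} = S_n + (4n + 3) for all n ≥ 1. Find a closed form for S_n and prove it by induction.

Claim: S_n = 2n^2 + n + 1.

Base case: S_1 = 4, and 2·1^2 + 1 + 1 = 4.
Assume S_k = 2k^2 + k + 1.
Then S_{k+1} = S_k + (4k + 3) = (2k^2 + k + 1) + (4k + 3) = 2k^2 + 5k + 4,
and 2·(k+1)^2 + (k+1) + 1 = 2k^2 + 5k + 4.
This completes the inductive step, so S_n = 2n^2 + n + 1 for all n ≥ 1.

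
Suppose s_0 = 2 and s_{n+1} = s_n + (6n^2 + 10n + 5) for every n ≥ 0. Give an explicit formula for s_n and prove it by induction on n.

Claim: s_n = 2n^3 + 2n^2 + n + 2.

Base case: s_0 = 2, and 2·0^3 + 2·0^2 + 0 + 2 = 2.
Assume s_j = 2j^3 + 2j^2 + j + 2.
Then s_{j+1} = s_j + (6j^2 + 10j + 5) = (2j^3 + 2j^2 + j + 2) + (6j^2 + 10j + 5) = 2j^3 + 8j^2 + 11j + 7,
and 2·(j+1)^3 + 2·(j+1)^2 + (j+1) + 2 = 2j^3 + 8j^2 + 11j + 7.
By induction, s_n = 2n^3 + 2n^2 + n + 2 for all n ≥ 0.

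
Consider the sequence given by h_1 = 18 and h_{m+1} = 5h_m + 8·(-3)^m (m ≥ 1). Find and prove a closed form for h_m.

Claim: h_m = 3·5^m − (-3)^m.

Base case: h_1 = 18, and 3·5^1 − (-3)^1 = 15 + 3 = 18.
Assume h_j = 3·5^j − (-3)^j for some j ≥ 1.
Then h_{j+1} = 5h_j + 8·(-3)^j = 5·(3·5^j − (-3)^j) + 8·(-3)^j = 3·5^{j+1} − 5·(-3)^j + 8·(-3)^j = 3·5^{j+1} + 3·(-3)^j = 3·5^{j+1} − (-3)^{j+1}.
By induction, h_m = 3·5^m − (-3)^m for all m ≥ 1.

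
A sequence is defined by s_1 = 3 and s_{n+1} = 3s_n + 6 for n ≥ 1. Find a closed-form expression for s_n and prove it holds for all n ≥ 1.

Claim: s_n = 2·3^n − 3.

Base case: s_1 = 3, and 2·3^1 − 3 = 6 − 3 = 3.
Assume s_j = 2·3^j − 3 for some j ≥ 1.
Then s_{j+1} = 3s_j + 6 = 3·(2·3^j − 3) + 6 = 6·3^j − 9 + 6 = 2·3^{j+1} − 3.
Hence s_n = 2·3^n − 3 for every n ≥ 1, by induction.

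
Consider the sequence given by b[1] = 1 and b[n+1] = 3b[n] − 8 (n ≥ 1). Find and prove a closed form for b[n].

Claim: b[n] = -3^n + 4.

Base case: b[1] = 1, and -3^1 + 4 = -3 + 4 = 1.
Assume b[j] = -3^j + 4 for some j ≥ 1.
Then b[j+1] = 3b[j] − 8 = 3·(-3^j + 4) − 8 = -3^{j+1} + 12 − 8 = -3^{j+1} + 4.
By induction, b[n] = -3^n + 4 for all n ≥ 1.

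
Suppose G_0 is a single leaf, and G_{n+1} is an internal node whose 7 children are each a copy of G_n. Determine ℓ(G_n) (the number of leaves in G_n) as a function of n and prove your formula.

Claim: ℓ(G_n) = 7^n.

Base case: ℓ(G_0) = 1, and 7^0 = 1.
Assume ℓ(G_j) = 7^j.
Then ℓ(G_{j+1}) = 7·ℓ(G_j) = 7·7^j = 7^{j+1}.
Hence ℓ(G_n) = 7^n for every n ≥ 0, by induction.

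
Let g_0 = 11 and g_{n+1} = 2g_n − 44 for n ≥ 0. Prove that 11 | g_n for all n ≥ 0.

Base case: g_0 = 11 = 11·1, so 11 | g_0.
Assume 11 | g_k, so g_k = 11t for some integer t.
Then g_{k+1} = 2g_k − 44 = 2·(11t) − 44 = 11(2t − 4), so 11 | g_{k+1}.
Hence 11 | g_n for every n ≥ 0, by induction.

11 | g_n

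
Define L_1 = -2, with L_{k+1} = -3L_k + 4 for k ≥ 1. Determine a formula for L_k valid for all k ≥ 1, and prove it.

Claim: L_k = (-3)^k + 1.

Base case: L_1 = -2, and (-3)^1 + 1 = -3 + 1 = -2.
Assume L_m = (-3)^m + 1 for some m ≥ 1.
Then L_{m+1} = -3L_m + 4 = -3·((-3)^m + 1) + 4 = -3·(-3)^m − 3 + 4 = (-3)^{m+1} + 1.
By induction, L_k = (-3)^k + 1 for all k ≥ 1.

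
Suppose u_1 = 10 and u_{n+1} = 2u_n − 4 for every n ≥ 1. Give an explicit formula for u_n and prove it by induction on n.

Claim: u_n = 3·2^n + 4.

Base case: u_1 = 10, and 3·2^1 + 4 = 6 + 4 = 10.
Assume u_k = 3·2^k + 4 for some k ≥ 1.
Then u_{k+1} = 2u_k − 4 = 2·(3·2^k + 4) − 4 = 6·2^k + 8 − 4 = 3·2^{k+1} + 4.
Hence u_n = 3·2^n + 4 for every n ≥ 1, by induction.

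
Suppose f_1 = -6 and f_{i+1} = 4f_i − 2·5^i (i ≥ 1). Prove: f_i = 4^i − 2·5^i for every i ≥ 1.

Base case: f_1 = -6, and 4^1 − 2·5^1 = 4 − 10 = -6.
Assume f_m = 4^m − 2·5^m for some m ≥ 1.
Then f_{m+1} = 4f_m − 2·5^m = 4·(4^m − 2·5^m) − 2·5^m = 4^{m+1} − 8·5^m − 2·5^m = 4^{m+1} − 10·5^m = 4^{m+1} − 2·5^{m+1}.
Hence f_i = 4^i − 2·5^i for every i ≥ 1, by induction.

f_i = 4^i − 2·5^i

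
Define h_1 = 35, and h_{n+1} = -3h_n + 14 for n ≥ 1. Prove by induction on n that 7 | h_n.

Base case: h_1 = 35 = 7·5, so 7 | h_1.
Assume 7 | h_r, so h_r = 7t for some integer t.
Then h_{r+1} = -3h_r + 14 = -3·(7t) + 14 = 7(-3t + 2), so 7 | h_{r+1}.
So the property holds for r+1, and by induction 7 | h_n for all n ≥ 1.

7 | h_n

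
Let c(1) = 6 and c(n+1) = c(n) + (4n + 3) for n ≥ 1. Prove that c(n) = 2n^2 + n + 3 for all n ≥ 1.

Base case: c(1) = 6, and 2·1^2 + 1 + 3 = 6.
Assume c(k) = 2k^2 + k + 3.
Then c(k+1) = c(k) + (4k + 3) = (2k^2 + k + 3) + (4k + 3) = 2k^2 + 5k + 6,
and 2·(k+1)^2 + (k+1) + 3 = 2k^2 + 5k + 6.
This completes the inductive step, so c(n) = 2n^2 + n + 3 for all n ≥ 1.

c(n) = 2n^2 + n + 3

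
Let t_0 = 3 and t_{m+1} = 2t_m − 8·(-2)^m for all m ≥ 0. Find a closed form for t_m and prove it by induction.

Claim: t_m = 2^m + 2·(-2)^m.

Base case: t_0 = 3, and 2^0 + 2·(-2)^0 = 1 + 2 = 3.
Assume t_r = 2^r + 2·(-2)^r for some r ≥ 0.
Then t_{r+1} = 2t_r − 8·(-2)^r = 2·(2^r + 2·(-2)^r) − 8·(-2)^r = 2^{r+1} + 4·(-2)^r − 8·(-2)^r = 2^{r+1} − 4·(-2)^r = 2^{r+1} + 2·(-2)^{r+1}.
Hence t_m = 2^m + 2·(-2)^m for every m ≥ 0, by induction.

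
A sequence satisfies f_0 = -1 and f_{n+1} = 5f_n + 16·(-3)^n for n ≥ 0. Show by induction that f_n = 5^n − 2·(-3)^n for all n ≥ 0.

Base case: f_0 = -1, and 5^0 − 2·(-3)^0 = 1 − 2 = -1.
Assume f_j = 5^j − 2·(-3)^j for some j ≥ 0.
Then f_{j+1} = 5f_j + 16·(-3)^j = 5·(5^j − 2·(-3)^j) + 16·(-3)^j = 5^{j+1} − 10·(-3)^j + 16·(-3)^j = 5^{j+1} + 6·(-3)^j = 5^{j+1} − 2·(-3)^{j+1}.
By induction, f_n = 5^n − 2·(-3)^n for all n ≥ 0.

f_n = 5^n − 2·(-3)^n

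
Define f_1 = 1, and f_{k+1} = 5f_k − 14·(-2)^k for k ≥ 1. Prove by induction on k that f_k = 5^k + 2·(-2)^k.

Base case: f_1 = 1, and 5^1 + 2·(-2)^1 = 5 − 4 = 1.
Assume f_j = 5^j + 2·(-2)^j for some j ≥ 1.
Then f_{j+1} = 5f_j − 14·(-2)^j = 5·(5^j + 2·(-2)^j) − 14·(-2)^j = 5^{j+1} + 10·(-2)^j − 14·(-2)^j = 5^{j+1} − 4·(-2)^j = 5^{j+1} + 2·(-2)^{j+1}.
By induction, f_k = 5^k + 2·(-2)^k for all k ≥ 1.

f_k = 5^k + 2·(-2)^k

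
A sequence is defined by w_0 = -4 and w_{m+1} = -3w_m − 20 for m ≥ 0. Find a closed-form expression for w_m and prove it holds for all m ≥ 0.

Claim: w_m = (-3)^m − 5.

Base case: w_0 = -4, and (-3)^0 − 5 = 1 − 5 = -4.
Assume w_k = (-3)^k − 5 for some k ≥ 0.
Then w_{k+1} = -3w_k − 20 = -3·((-3)^k − 5) − 20 = -3·(-3)^k + 15 − 20 = (-3)^{k+1} − 5.
This completes the inductive step, so w_m = (-3)^m − 5 for all m ≥ 0.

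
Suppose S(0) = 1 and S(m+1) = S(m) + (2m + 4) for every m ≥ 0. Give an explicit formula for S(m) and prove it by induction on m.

Claim: S(m) = m^2 + 3m + 1.

Base case: S(0) = 1, and 0^2 + 3·0 + 1 = 1.
Assume S(j) = j^2 + 3j + 1.
Then S(j+1) = S(j) + (2j + 4) = (j^2 + 3j + 1) + (2j + 4) = j^2 + 5j + 5,
and (j+1)^2 + 3·(j+1) + 1 = j^2 + 5j + 5.
Hence S(m) = m^2 + 3m + 1 for every m ≥ 0, by induction.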